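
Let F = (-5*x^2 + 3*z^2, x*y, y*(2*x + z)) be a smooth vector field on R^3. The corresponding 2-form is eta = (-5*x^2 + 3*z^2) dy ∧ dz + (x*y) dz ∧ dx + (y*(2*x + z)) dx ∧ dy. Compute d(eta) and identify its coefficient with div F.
d(eta) = (-9*x + y) dx ∧ dy ∧ dz; div F = -9*x + y

For a 2-form in R^3 of the form above, applying d gives a 3-form with coefficient ∂P/∂x + ∂Q/∂y + ∂R/∂z:
  ∂P/∂x = -10*x
  ∂Q/∂y = x
  ∂R/∂z = y
Sum = -9*x + y, which is exactly div F.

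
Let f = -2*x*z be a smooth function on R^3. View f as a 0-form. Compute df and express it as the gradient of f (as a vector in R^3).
df = (-2*z) dx + (0) dy + (-2*x) dz; grad f = (-2*z, 0, -2*x)

For a 0-form f, d f = (∂f/∂x) dx + (∂f/∂y) dy + (∂f/∂z) dz. The components of the vector representation are exactly the entries of grad f in Cartesian coordinates:
  ∂f/∂x = -2*z
  ∂f/∂y = 0
  ∂f/∂z = -2*x.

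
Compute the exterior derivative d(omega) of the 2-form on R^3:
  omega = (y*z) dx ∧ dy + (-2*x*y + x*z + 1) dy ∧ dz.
d(omega) = (-y + z) dx ∧ dy ∧ dz

For a 2-form omega = sum_{i<j} g_{ij} dx_i ∧ dx_j, the exterior derivative is
  d(omega) = sum_{i<j} d(g_{ij}) ∧ dx_i ∧ dx_j = sum_{i<j, k} (∂g_{ij}/∂x_k) dx_k ∧ dx_i ∧ dx_j.
Expand each term, using dx_k ∧ dx_i ∧ dx_j = sgn(permutation) dx_{(a)} ∧ dx_{(b)} ∧ dx_{(c)} with (a < b < c) sorted:
  d(y*z) includes (∂/∂z)(y*z) dz = (y) dz, which multiplied by dx ∧ dy gives (y) dx ∧ dy ∧ dz
  d(-2*x*y + x*z + 1) includes (∂/∂x)(-2*x*y + x*z + 1) dx = (-2*y + z) dx, which multiplied by dy ∧ dz gives (-2*y + z) dx ∧ dy ∧ dz
Collecting like 3-forms: d(omega) = (-y + z) dx ∧ dy ∧ dz.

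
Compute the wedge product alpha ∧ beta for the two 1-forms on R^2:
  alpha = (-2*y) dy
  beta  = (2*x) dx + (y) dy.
alpha ∧ beta = (4*x*y) dx ∧ dy

Distribute the wedge, using dx_i ∧ dx_j = -dx_j ∧ dx_i and dx_i ∧ dx_i = 0. For each pair (i, j) with i < j, the coefficient of dx_i ∧ dx_j in alpha ∧ beta is (alpha_i * beta_j - alpha_j * beta_i). Collecting: alpha ∧ beta = (4*x*y) dx ∧ dy.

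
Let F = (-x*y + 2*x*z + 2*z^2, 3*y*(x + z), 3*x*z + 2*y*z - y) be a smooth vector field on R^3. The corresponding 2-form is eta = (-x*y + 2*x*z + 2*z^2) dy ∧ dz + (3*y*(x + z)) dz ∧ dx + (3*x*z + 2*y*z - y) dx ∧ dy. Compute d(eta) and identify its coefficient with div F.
d(eta) = (6*x + y + 5*z) dx ∧ dy ∧ dz; div F = 6*x + y + 5*z

For a 2-form in R^3 of the form above, applying d gives a 3-form with coefficient ∂P/∂x + ∂Q/∂y + ∂R/∂z:
  ∂P/∂x = -y + 2*z
  ∂Q/∂y = 3*x + 3*z
  ∂R/∂z = 3*x + 2*y
Sum = 6*x + y + 5*z, which is exactly div F.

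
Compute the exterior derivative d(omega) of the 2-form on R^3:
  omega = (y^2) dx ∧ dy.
d(omega) = 0

For a 2-form omega = sum_{i<j} g_{ij} dx_i ∧ dx_j, the exterior derivative is
  d(omega) = sum_{i<j} d(g_{ij}) ∧ dx_i ∧ dx_j = sum_{i<j, k} (∂g_{ij}/∂x_k) dx_k ∧ dx_i ∧ dx_j.
Expand each term, using dx_k ∧ dx_i ∧ dx_j = sgn(permutation) dx_{(a)} ∧ dx_{(b)} ∧ dx_{(c)} with (a < b < c) sorted:

Collecting like 3-forms: d(omega) = 0.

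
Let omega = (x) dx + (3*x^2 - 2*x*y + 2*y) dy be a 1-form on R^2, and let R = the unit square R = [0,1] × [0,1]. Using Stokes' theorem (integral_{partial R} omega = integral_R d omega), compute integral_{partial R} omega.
integral_(partial R) omega = 2

Stokes: integral_partial_R omega = integral_R d omega with d omega = (∂Q/∂x - ∂P/∂y) dx ∧ dy.
  ∂Q/∂x = 6*x - 2*y
  ∂P/∂y = 0
  integrand = ∂Q/∂x - ∂P/∂y = 6*x - 2*y.
Integrating over R: integral_0^1 integral_0^1 (6*x - 2*y) dx dy = 2.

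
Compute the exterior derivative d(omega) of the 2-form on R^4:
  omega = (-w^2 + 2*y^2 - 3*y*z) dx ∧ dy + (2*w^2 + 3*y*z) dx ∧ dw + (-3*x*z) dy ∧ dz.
d(omega) = (-3*y - 3*z) dx ∧ dy ∧ dz + (-2*w - 3*z) dx ∧ dy ∧ dw + (-3*y) dx ∧ dz ∧ dw

For a 2-form omega = sum_{i<j} g_{ij} dx_i ∧ dx_j, the exterior derivative is
  d(omega) = sum_{i<j} d(g_{ij}) ∧ dx_i ∧ dx_j = sum_{i<j, k} (∂g_{ij}/∂x_k) dx_k ∧ dx_i ∧ dx_j.
Expand each term, using dx_k ∧ dx_i ∧ dx_j = sgn(permutation) dx_{(a)} ∧ dx_{(b)} ∧ dx_{(c)} with (a < b < c) sorted:
  d(-w^2 + 2*y^2 - 3*y*z) includes (∂/∂z)(-w^2 + 2*y^2 - 3*y*z) dz = (-3*y) dz, which multiplied by dx ∧ dy gives (-3*y) dx ∧ dy ∧ dz
  d(-w^2 + 2*y^2 - 3*y*z) includes (∂/∂w)(-w^2 + 2*y^2 - 3*y*z) dw = (-2*w) dw, which multiplied by dx ∧ dy gives (-2*w) dx ∧ dy ∧ dw
  d(2*w^2 + 3*y*z) includes (∂/∂y)(2*w^2 + 3*y*z) dy = (3*z) dy, which multiplied by dx ∧ dw gives (-3*z) dx ∧ dy ∧ dw
  d(2*w^2 + 3*y*z) includes (∂/∂z)(2*w^2 + 3*y*z) dz = (3*y) dz, which multiplied by dx ∧ dw gives (-3*y) dx ∧ dz ∧ dw
  d(-3*x*z) includes (∂/∂x)(-3*x*z) dx = (-3*z) dx, which multiplied by dy ∧ dz gives (-3*z) dx ∧ dy ∧ dz
Collecting like 3-forms: d(omega) = (-3*y - 3*z) dx ∧ dy ∧ dz + (-2*w - 3*z) dx ∧ dy ∧ dw + (-3*y) dx ∧ dz ∧ dw.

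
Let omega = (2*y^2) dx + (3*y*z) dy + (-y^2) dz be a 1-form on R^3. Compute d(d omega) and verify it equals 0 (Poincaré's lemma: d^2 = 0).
d(d omega) = 0

Step 1: d omega = sum_{i<j} (∂f_j/∂x_i - ∂f_i/∂x_j) dx_i ∧ dx_j:
  coeff of dx ∧ dy: -4*y
  coeff of dx ∧ dz: 0
  coeff of dy ∧ dz: -5*y
Step 2: Apply d again to each 2-form coefficient. The only possible 3-form in R^3 is dx ∧ dy ∧ dz, with coefficient
  ∂(coeff of dy∧dz)/∂x - ∂(coeff of dx∧dz)/∂y + ∂(coeff of dx∧dy)/∂z
  = ∂/∂x (-5*y) - ∂/∂y (0) + ∂/∂z (-4*y).
Each of these terms simplifies to sums of mixed partials that cancel in pairs. The result is 0 (by equality of mixed partials for smooth functions — Schwarz / Clairaut).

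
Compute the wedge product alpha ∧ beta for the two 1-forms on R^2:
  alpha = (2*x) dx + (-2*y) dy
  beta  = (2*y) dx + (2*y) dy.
alpha ∧ beta = (4*y*(x + y)) dx ∧ dy

Distribute the wedge, using dx_i ∧ dx_j = -dx_j ∧ dx_i and dx_i ∧ dx_i = 0. For each pair (i, j) with i < j, the coefficient of dx_i ∧ dx_j in alpha ∧ beta is (alpha_i * beta_j - alpha_j * beta_i). Collecting: alpha ∧ beta = (4*y*(x + y)) dx ∧ dy.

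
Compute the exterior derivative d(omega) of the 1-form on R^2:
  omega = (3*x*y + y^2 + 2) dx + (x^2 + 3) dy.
d(omega) = (-x - 2*y) dx ∧ dy

For a 1-form omega = sum_i f_i dx_i, the exterior derivative is
  d(omega) = sum_{i < j} (∂f_j/∂x_i - ∂f_i/∂x_j) dx_i ∧ dx_j.
  coefficient of dx ∧ dy: ∂f_2/∂x - ∂f_1/∂y = ∂(x^2 + 3)/∂x - ∂(3*x*y + y^2 + 2)/∂y = -x - 2*y
Assembling: d(omega) = (-x - 2*y) dx ∧ dy.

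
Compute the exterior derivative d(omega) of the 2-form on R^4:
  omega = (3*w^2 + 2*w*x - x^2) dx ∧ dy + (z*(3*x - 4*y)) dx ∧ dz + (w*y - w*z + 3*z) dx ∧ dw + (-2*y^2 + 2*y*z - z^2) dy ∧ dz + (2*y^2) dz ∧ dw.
d(omega) = (5*w + 2*x) dx ∧ dy ∧ dw + (4*z) dx ∧ dy ∧ dz + (w - 3) dx ∧ dz ∧ dw + (4*y) dy ∧ dz ∧ dw

For a 2-form omega = sum_{i<j} g_{ij} dx_i ∧ dx_j, the exterior derivative is
  d(omega) = sum_{i<j} d(g_{ij}) ∧ dx_i ∧ dx_j = sum_{i<j, k} (∂g_{ij}/∂x_k) dx_k ∧ dx_i ∧ dx_j.
Expand each term, using dx_k ∧ dx_i ∧ dx_j = sgn(permutation) dx_{(a)} ∧ dx_{(b)} ∧ dx_{(c)} with (a < b < c) sorted:
  d(3*w^2 + 2*w*x - x^2) includes (∂/∂w)(3*w^2 + 2*w*x - x^2) dw = (6*w + 2*x) dw, which multiplied by dx ∧ dy gives (6*w + 2*x) dx ∧ dy ∧ dw
  d(z*(3*x - 4*y)) includes (∂/∂y)(z*(3*x - 4*y)) dy = (-4*z) dy, which multiplied by dx ∧ dz gives (4*z) dx ∧ dy ∧ dz
  d(w*y - w*z + 3*z) includes (∂/∂y)(w*y - w*z + 3*z) dy = (w) dy, which multiplied by dx ∧ dw gives (-w) dx ∧ dy ∧ dw
  d(w*y - w*z + 3*z) includes (∂/∂z)(w*y - w*z + 3*z) dz = (3 - w) dz, which multiplied by dx ∧ dw gives (w - 3) dx ∧ dz ∧ dw
  d(2*y^2) includes (∂/∂y)(2*y^2) dy = (4*y) dy, which multiplied by dz ∧ dw gives (4*y) dy ∧ dz ∧ dw
Collecting like 3-forms: d(omega) = (5*w + 2*x) dx ∧ dy ∧ dw + (4*z) dx ∧ dy ∧ dz + (w - 3) dx ∧ dz ∧ dw + (4*y) dy ∧ dz ∧ dw.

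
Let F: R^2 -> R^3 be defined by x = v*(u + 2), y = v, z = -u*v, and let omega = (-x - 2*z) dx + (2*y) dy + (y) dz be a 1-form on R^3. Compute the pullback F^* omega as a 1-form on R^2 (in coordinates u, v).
F^* omega = (v^2*(u - 3)) du + (v*(u^2 - u - 2)) dv

Using F^*(f dg) = (f ∘ F) d(g ∘ F), substitute each coordinate x_i by F_i(u, v) in f_i, and replace dx_i by d F_i = (∂F_i/∂u) du + (∂F_i/∂v) dv.
  For the x component: f_1(F) = v*(u - 2); d F_1 = (v) du + (u + 2) dv
  For the y component: f_2(F) = 2*v; d F_2 = (0) du + (1) dv
  For the z component: f_3(F) = v; d F_3 = (-v) du + (-u) dv
Combining and collecting du, dv coefficients:
  coeff of du: v^2*(u - 3)
  coeff of dv: v*(u^2 - u - 2)
F^* omega = (v^2*(u - 3)) du + (v*(u^2 - u - 2)) dv.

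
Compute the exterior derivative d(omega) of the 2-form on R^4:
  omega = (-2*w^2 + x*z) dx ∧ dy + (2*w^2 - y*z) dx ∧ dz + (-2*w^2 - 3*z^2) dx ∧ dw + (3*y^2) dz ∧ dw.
d(omega) = (x + z) dx ∧ dy ∧ dz + (-4*w) dx ∧ dy ∧ dw + (4*w + 6*z) dx ∧ dz ∧ dw + (6*y) dy ∧ dz ∧ dw

For a 2-form omega = sum_{i<j} g_{ij} dx_i ∧ dx_j, the exterior derivative is
  d(omega) = sum_{i<j} d(g_{ij}) ∧ dx_i ∧ dx_j = sum_{i<j, k} (∂g_{ij}/∂x_k) dx_k ∧ dx_i ∧ dx_j.
Expand each term, using dx_k ∧ dx_i ∧ dx_j = sgn(permutation) dx_{(a)} ∧ dx_{(b)} ∧ dx_{(c)} with (a < b < c) sorted:
  d(-2*w^2 + x*z) includes (∂/∂z)(-2*w^2 + x*z) dz = (x) dz, which multiplied by dx ∧ dy gives (x) dx ∧ dy ∧ dz
  d(-2*w^2 + x*z) includes (∂/∂w)(-2*w^2 + x*z) dw = (-4*w) dw, which multiplied by dx ∧ dy gives (-4*w) dx ∧ dy ∧ dw
  d(2*w^2 - y*z) includes (∂/∂y)(2*w^2 - y*z) dy = (-z) dy, which multiplied by dx ∧ dz gives (z) dx ∧ dy ∧ dz
  d(2*w^2 - y*z) includes (∂/∂w)(2*w^2 - y*z) dw = (4*w) dw, which multiplied by dx ∧ dz gives (4*w) dx ∧ dz ∧ dw
  d(-2*w^2 - 3*z^2) includes (∂/∂z)(-2*w^2 - 3*z^2) dz = (-6*z) dz, which multiplied by dx ∧ dw gives (6*z) dx ∧ dz ∧ dw
  d(3*y^2) includes (∂/∂y)(3*y^2) dy = (6*y) dy, which multiplied by dz ∧ dw gives (6*y) dy ∧ dz ∧ dw
Collecting like 3-forms: d(omega) = (x + z) dx ∧ dy ∧ dz + (-4*w) dx ∧ dy ∧ dw + (4*w + 6*z) dx ∧ dz ∧ dw + (6*y) dy ∧ dz ∧ dw.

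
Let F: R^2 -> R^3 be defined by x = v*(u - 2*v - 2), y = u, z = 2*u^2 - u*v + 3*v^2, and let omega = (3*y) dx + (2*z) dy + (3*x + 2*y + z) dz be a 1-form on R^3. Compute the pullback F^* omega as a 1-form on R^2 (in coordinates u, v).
F^* omega = (8*u^3 + 6*u^2*v + 12*u^2 - 14*u*v^2 - 25*u*v + 3*v^3 + 12*v^2) du + (-2*u^3 + 10*u^2*v + u^2 + 15*u*v^2 + 6*u*v - 6*u - 18*v^3 - 36*v^2) dv

Using F^*(f dg) = (f ∘ F) d(g ∘ F), substitute each coordinate x_i by F_i(u, v) in f_i, and replace dx_i by d F_i = (∂F_i/∂u) du + (∂F_i/∂v) dv.
  For the x component: f_1(F) = 3*u; d F_1 = (v) du + (u - 4*v - 2) dv
  For the y component: f_2(F) = 4*u^2 - 2*u*v + 6*v^2; d F_2 = (1) du + (0) dv
  For the z component: f_3(F) = 2*u^2 + 2*u*v + 2*u - 3*v^2 - 6*v; d F_3 = (4*u - v) du + (-u + 6*v) dv
Combining and collecting du, dv coefficients:
  coeff of du: 8*u^3 + 6*u^2*v + 12*u^2 - 14*u*v^2 - 25*u*v + 3*v^3 + 12*v^2
  coeff of dv: -2*u^3 + 10*u^2*v + u^2 + 15*u*v^2 + 6*u*v - 6*u - 18*v^3 - 36*v^2
F^* omega = (8*u^3 + 6*u^2*v + 12*u^2 - 14*u*v^2 - 25*u*v + 3*v^3 + 12*v^2) du + (-2*u^3 + 10*u^2*v + u^2 + 15*u*v^2 + 6*u*v - 6*u - 18*v^3 - 36*v^2) dv.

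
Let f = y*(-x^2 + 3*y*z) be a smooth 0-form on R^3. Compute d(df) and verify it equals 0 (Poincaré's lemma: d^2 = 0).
d(df) = 0

Step 1: df = sum_i (∂f/∂x_i) dx_i = (-2*x*y) dx + (-x^2 + 6*y*z) dy + (3*y^2) dz.
Step 2: Apply d again. Using the 1-form formula, the coefficient of dx ∧ dy in d(df) is ∂^2 f/∂x ∂y - ∂^2 f/∂y ∂x = (-2*x) - (-2*x) = 0 (equality of mixed partials for smooth f).
Similarly for dx ∧ dz and dy ∧ dz — all coefficients vanish. So d(df) = 0.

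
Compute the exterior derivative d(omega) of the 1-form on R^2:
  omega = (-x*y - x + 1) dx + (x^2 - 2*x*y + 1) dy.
d(omega) = (3*x - 2*y) dx ∧ dy

For a 1-form omega = sum_i f_i dx_i, the exterior derivative is
  d(omega) = sum_{i < j} (∂f_j/∂x_i - ∂f_i/∂x_j) dx_i ∧ dx_j.
  coefficient of dx ∧ dy: ∂f_2/∂x - ∂f_1/∂y = ∂(x^2 - 2*x*y + 1)/∂x - ∂(-x*y - x + 1)/∂y = 3*x - 2*y
Assembling: d(omega) = (3*x - 2*y) dx ∧ dy.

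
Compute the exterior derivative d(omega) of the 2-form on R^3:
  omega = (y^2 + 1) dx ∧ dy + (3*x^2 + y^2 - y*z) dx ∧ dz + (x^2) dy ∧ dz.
d(omega) = (2*x - 2*y + z) dx ∧ dy ∧ dz

For a 2-form omega = sum_{i<j} g_{ij} dx_i ∧ dx_j, the exterior derivative is
  d(omega) = sum_{i<j} d(g_{ij}) ∧ dx_i ∧ dx_j = sum_{i<j, k} (∂g_{ij}/∂x_k) dx_k ∧ dx_i ∧ dx_j.
Expand each term, using dx_k ∧ dx_i ∧ dx_j = sgn(permutation) dx_{(a)} ∧ dx_{(b)} ∧ dx_{(c)} with (a < b < c) sorted:
  d(3*x^2 + y^2 - y*z) includes (∂/∂y)(3*x^2 + y^2 - y*z) dy = (2*y - z) dy, which multiplied by dx ∧ dz gives (-2*y + z) dx ∧ dy ∧ dz
  d(x^2) includes (∂/∂x)(x^2) dx = (2*x) dx, which multiplied by dy ∧ dz gives (2*x) dx ∧ dy ∧ dz
Collecting like 3-forms: d(omega) = (2*x - 2*y + z) dx ∧ dy ∧ dz.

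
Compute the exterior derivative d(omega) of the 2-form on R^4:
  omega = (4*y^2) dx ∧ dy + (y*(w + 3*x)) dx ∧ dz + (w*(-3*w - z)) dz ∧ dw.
d(omega) = (-w - 3*x) dx ∧ dy ∧ dz + (y) dx ∧ dz ∧ dw

For a 2-form omega = sum_{i<j} g_{ij} dx_i ∧ dx_j, the exterior derivative is
  d(omega) = sum_{i<j} d(g_{ij}) ∧ dx_i ∧ dx_j = sum_{i<j, k} (∂g_{ij}/∂x_k) dx_k ∧ dx_i ∧ dx_j.
Expand each term, using dx_k ∧ dx_i ∧ dx_j = sgn(permutation) dx_{(a)} ∧ dx_{(b)} ∧ dx_{(c)} with (a < b < c) sorted:
  d(y*(w + 3*x)) includes (∂/∂y)(y*(w + 3*x)) dy = (w + 3*x) dy, which multiplied by dx ∧ dz gives (-w - 3*x) dx ∧ dy ∧ dz
  d(y*(w + 3*x)) includes (∂/∂w)(y*(w + 3*x)) dw = (y) dw, which multiplied by dx ∧ dz gives (y) dx ∧ dz ∧ dw
Collecting like 3-forms: d(omega) = (-w - 3*x) dx ∧ dy ∧ dz + (y) dx ∧ dz ∧ dw.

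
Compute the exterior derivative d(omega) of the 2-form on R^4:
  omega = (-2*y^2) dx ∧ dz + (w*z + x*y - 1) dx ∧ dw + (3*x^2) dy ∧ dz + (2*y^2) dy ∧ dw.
d(omega) = (6*x + 4*y) dx ∧ dy ∧ dz + (-x) dx ∧ dy ∧ dw + (-w) dx ∧ dz ∧ dw

For a 2-form omega = sum_{i<j} g_{ij} dx_i ∧ dx_j, the exterior derivative is
  d(omega) = sum_{i<j} d(g_{ij}) ∧ dx_i ∧ dx_j = sum_{i<j, k} (∂g_{ij}/∂x_k) dx_k ∧ dx_i ∧ dx_j.
Expand each term, using dx_k ∧ dx_i ∧ dx_j = sgn(permutation) dx_{(a)} ∧ dx_{(b)} ∧ dx_{(c)} with (a < b < c) sorted:
  d(-2*y^2) includes (∂/∂y)(-2*y^2) dy = (-4*y) dy, which multiplied by dx ∧ dz gives (4*y) dx ∧ dy ∧ dz
  d(w*z + x*y - 1) includes (∂/∂y)(w*z + x*y - 1) dy = (x) dy, which multiplied by dx ∧ dw gives (-x) dx ∧ dy ∧ dw
  d(w*z + x*y - 1) includes (∂/∂z)(w*z + x*y - 1) dz = (w) dz, which multiplied by dx ∧ dw gives (-w) dx ∧ dz ∧ dw
  d(3*x^2) includes (∂/∂x)(3*x^2) dx = (6*x) dx, which multiplied by dy ∧ dz gives (6*x) dx ∧ dy ∧ dz
Collecting like 3-forms: d(omega) = (6*x + 4*y) dx ∧ dy ∧ dz + (-x) dx ∧ dy ∧ dw + (-w) dx ∧ dz ∧ dw.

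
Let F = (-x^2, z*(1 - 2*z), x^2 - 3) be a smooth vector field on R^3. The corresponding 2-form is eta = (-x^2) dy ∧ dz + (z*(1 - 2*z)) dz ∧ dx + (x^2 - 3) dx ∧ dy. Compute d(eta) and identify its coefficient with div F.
d(eta) = (-2*x) dx ∧ dy ∧ dz; div F = -2*x

For a 2-form in R^3 of the form above, applying d gives a 3-form with coefficient ∂P/∂x + ∂Q/∂y + ∂R/∂z:
  ∂P/∂x = -2*x
  ∂Q/∂y = 0
  ∂R/∂z = 0
Sum = -2*x, which is exactly div F.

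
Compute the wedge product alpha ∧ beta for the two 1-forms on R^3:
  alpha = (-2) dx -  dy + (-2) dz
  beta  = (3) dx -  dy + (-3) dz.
alpha ∧ beta = (5) dx ∧ dy + (12) dx ∧ dz + (1) dy ∧ dz

Distribute the wedge, using dx_i ∧ dx_j = -dx_j ∧ dx_i and dx_i ∧ dx_i = 0. For each pair (i, j) with i < j, the coefficient of dx_i ∧ dx_j in alpha ∧ beta is (alpha_i * beta_j - alpha_j * beta_i). Collecting: alpha ∧ beta = (5) dx ∧ dy + (12) dx ∧ dz + (1) dy ∧ dz.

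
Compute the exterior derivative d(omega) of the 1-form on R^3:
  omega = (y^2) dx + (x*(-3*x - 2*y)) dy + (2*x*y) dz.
d(omega) = (-6*x - 4*y) dx ∧ dy + (2*y) dx ∧ dz + (2*x) dy ∧ dz

For a 1-form omega = sum_i f_i dx_i, the exterior derivative is
  d(omega) = sum_{i < j} (∂f_j/∂x_i - ∂f_i/∂x_j) dx_i ∧ dx_j.
  coefficient of dx ∧ dy: ∂f_2/∂x - ∂f_1/∂y = ∂(x*(-3*x - 2*y))/∂x - ∂(y^2)/∂y = -6*x - 4*y
  coefficient of dx ∧ dz: ∂f_3/∂x - ∂f_1/∂z = ∂(2*x*y)/∂x - ∂(y^2)/∂z = 2*y
  coefficient of dy ∧ dz: ∂f_3/∂y - ∂f_2/∂z = ∂(2*x*y)/∂y - ∂(x*(-3*x - 2*y))/∂z = 2*x
Assembling: d(omega) = (-6*x - 4*y) dx ∧ dy + (2*y) dx ∧ dz + (2*x) dy ∧ dz.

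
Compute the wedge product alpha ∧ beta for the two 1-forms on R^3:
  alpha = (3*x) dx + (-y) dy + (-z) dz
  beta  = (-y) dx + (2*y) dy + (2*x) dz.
alpha ∧ beta = (y*(6*x - y)) dx ∧ dy + (6*x^2 - y*z) dx ∧ dz + (2*y*(-x + z)) dy ∧ dz

Distribute the wedge, using dx_i ∧ dx_j = -dx_j ∧ dx_i and dx_i ∧ dx_i = 0. For each pair (i, j) with i < j, the coefficient of dx_i ∧ dx_j in alpha ∧ beta is (alpha_i * beta_j - alpha_j * beta_i). Collecting: alpha ∧ beta = (y*(6*x - y)) dx ∧ dy + (6*x^2 - y*z) dx ∧ dz + (2*y*(-x + z)) dy ∧ dz.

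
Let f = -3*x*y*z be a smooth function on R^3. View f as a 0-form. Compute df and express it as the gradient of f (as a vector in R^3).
df = (-3*y*z) dx + (-3*x*z) dy + (-3*x*y) dz; grad f = (-3*y*z, -3*x*z, -3*x*y)

For a 0-form f, d f = (∂f/∂x) dx + (∂f/∂y) dy + (∂f/∂z) dz. The components of the vector representation are exactly the entries of grad f in Cartesian coordinates:
  ∂f/∂x = -3*y*z
  ∂f/∂y = -3*x*z
  ∂f/∂z = -3*x*y.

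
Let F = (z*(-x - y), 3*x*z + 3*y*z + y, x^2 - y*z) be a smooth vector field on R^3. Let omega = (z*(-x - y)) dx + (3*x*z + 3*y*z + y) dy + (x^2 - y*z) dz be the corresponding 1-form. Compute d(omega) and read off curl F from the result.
d(omega) = (-3*x - 3*y - z) dy ∧ dz + (-3*x - y) dz ∧ dx + (4*z) dx ∧ dy; curl F = (-3*x - 3*y - z, -3*x - y, 4*z)

d omega = sum_{i<j} (∂f_j/∂x_i - ∂f_i/∂x_j) dx_i ∧ dx_j. Under the identification (dy ∧ dz, dz ∧ dx, dx ∧ dy) ↔ (e_x, e_y, e_z), the coefficients are exactly the components of curl F. Compute:
  ∂R/∂y - ∂Q/∂z = (-z) - (3*x + 3*y) = -3*x - 3*y - z
  ∂P/∂z - ∂R/∂x = (-x - y) - (2*x) = -3*x - y
  ∂Q/∂x - ∂P/∂y = (3*z) - (-z) = 4*z.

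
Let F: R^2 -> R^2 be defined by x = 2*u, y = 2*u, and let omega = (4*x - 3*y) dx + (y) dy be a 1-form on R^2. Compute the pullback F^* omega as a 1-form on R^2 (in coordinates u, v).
F^* omega = (8*u) du

Using F^*(f dg) = (f ∘ F) d(g ∘ F), substitute each coordinate x_i by F_i(u, v) in f_i, and replace dx_i by d F_i = (∂F_i/∂u) du + (∂F_i/∂v) dv.
  For the x component: f_1(F) = 2*u; d F_1 = (2) du + (0) dv
  For the y component: f_2(F) = 2*u; d F_2 = (2) du + (0) dv
Combining and collecting du, dv coefficients:
  coeff of du: 8*u
  coeff of dv: 0
F^* omega = (8*u) du.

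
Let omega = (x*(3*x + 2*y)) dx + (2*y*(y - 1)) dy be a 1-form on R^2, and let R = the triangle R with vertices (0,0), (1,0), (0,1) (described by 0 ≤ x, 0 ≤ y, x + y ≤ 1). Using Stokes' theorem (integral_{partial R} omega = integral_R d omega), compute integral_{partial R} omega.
integral_(partial R) omega = -1/3

Stokes: integral_partial_R omega = integral_R d omega with d omega = (∂Q/∂x - ∂P/∂y) dx ∧ dy.
  ∂Q/∂x = 0
  ∂P/∂y = 2*x
  integrand = ∂Q/∂x - ∂P/∂y = -2*x.
Integrating over R: integral_0^1 integral_0^{1-x} (-2*x) dy dx = -1/3.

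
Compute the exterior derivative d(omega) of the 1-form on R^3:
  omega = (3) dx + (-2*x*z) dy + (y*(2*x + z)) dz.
d(omega) = (-2*z) dx ∧ dy + (2*y) dx ∧ dz + (4*x + z) dy ∧ dz

For a 1-form omega = sum_i f_i dx_i, the exterior derivative is
  d(omega) = sum_{i < j} (∂f_j/∂x_i - ∂f_i/∂x_j) dx_i ∧ dx_j.
  coefficient of dx ∧ dy: ∂f_2/∂x - ∂f_1/∂y = ∂(-2*x*z)/∂x - ∂(3)/∂y = -2*z
  coefficient of dx ∧ dz: ∂f_3/∂x - ∂f_1/∂z = ∂(y*(2*x + z))/∂x - ∂(3)/∂z = 2*y
  coefficient of dy ∧ dz: ∂f_3/∂y - ∂f_2/∂z = ∂(y*(2*x + z))/∂y - ∂(-2*x*z)/∂z = 4*x + z
Assembling: d(omega) = (-2*z) dx ∧ dy + (2*y) dx ∧ dz + (4*x + z) dy ∧ dz.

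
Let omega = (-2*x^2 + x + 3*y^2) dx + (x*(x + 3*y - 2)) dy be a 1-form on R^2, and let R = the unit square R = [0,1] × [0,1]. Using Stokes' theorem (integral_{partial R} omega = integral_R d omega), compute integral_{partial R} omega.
integral_(partial R) omega = -5/2

Stokes: integral_partial_R omega = integral_R d omega with d omega = (∂Q/∂x - ∂P/∂y) dx ∧ dy.
  ∂Q/∂x = 2*x + 3*y - 2
  ∂P/∂y = 6*y
  integrand = ∂Q/∂x - ∂P/∂y = 2*x - 3*y - 2.
Integrating over R: integral_0^1 integral_0^1 (2*x - 3*y - 2) dx dy = -5/2.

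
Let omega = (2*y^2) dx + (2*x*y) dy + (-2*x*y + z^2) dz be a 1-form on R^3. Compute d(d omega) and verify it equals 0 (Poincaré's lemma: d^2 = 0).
d(d omega) = 0

Step 1: d omega = sum_{i<j} (∂f_j/∂x_i - ∂f_i/∂x_j) dx_i ∧ dx_j:
  coeff of dx ∧ dy: -2*y
  coeff of dx ∧ dz: -2*y
  coeff of dy ∧ dz: -2*x
Step 2: Apply d again to each 2-form coefficient. The only possible 3-form in R^3 is dx ∧ dy ∧ dz, with coefficient
  ∂(coeff of dy∧dz)/∂x - ∂(coeff of dx∧dz)/∂y + ∂(coeff of dx∧dy)/∂z
  = ∂/∂x (-2*x) - ∂/∂y (-2*y) + ∂/∂z (-2*y).
Each of these terms simplifies to sums of mixed partials that cancel in pairs. The result is 0 (by equality of mixed partials for smooth functions — Schwarz / Clairaut).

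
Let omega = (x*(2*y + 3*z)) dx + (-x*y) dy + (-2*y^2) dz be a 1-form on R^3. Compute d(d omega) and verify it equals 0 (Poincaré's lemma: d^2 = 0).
d(d omega) = 0

Step 1: d omega = sum_{i<j} (∂f_j/∂x_i - ∂f_i/∂x_j) dx_i ∧ dx_j:
  coeff of dx ∧ dy: -2*x - y
  coeff of dx ∧ dz: -3*x
  coeff of dy ∧ dz: -4*y
Step 2: Apply d again to each 2-form coefficient. The only possible 3-form in R^3 is dx ∧ dy ∧ dz, with coefficient
  ∂(coeff of dy∧dz)/∂x - ∂(coeff of dx∧dz)/∂y + ∂(coeff of dx∧dy)/∂z
  = ∂/∂x (-4*y) - ∂/∂y (-3*x) + ∂/∂z (-2*x - y).
Each of these terms simplifies to sums of mixed partials that cancel in pairs. The result is 0 (by equality of mixed partials for smooth functions — Schwarz / Clairaut).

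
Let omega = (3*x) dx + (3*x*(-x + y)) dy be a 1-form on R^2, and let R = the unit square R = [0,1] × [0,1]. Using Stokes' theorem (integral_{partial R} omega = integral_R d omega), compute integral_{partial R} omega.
integral_(partial R) omega = -3/2

Stokes: integral_partial_R omega = integral_R d omega with d omega = (∂Q/∂x - ∂P/∂y) dx ∧ dy.
  ∂Q/∂x = -6*x + 3*y
  ∂P/∂y = 0
  integrand = ∂Q/∂x - ∂P/∂y = -6*x + 3*y.
Integrating over R: integral_0^1 integral_0^1 (-6*x + 3*y) dx dy = -3/2.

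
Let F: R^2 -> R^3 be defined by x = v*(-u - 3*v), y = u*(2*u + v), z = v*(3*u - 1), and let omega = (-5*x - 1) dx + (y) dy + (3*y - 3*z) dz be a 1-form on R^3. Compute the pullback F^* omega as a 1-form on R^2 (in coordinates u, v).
F^* omega = (8*u^3 + 24*u^2*v - 22*u*v^2 - 15*v^3 + 9*v^2 + v) du + (20*u^3 - 22*u^2*v - 6*u^2 - 45*u*v^2 + 15*u*v + u - 90*v^3 + 3*v) dv

Using F^*(f dg) = (f ∘ F) d(g ∘ F), substitute each coordinate x_i by F_i(u, v) in f_i, and replace dx_i by d F_i = (∂F_i/∂u) du + (∂F_i/∂v) dv.
  For the x component: f_1(F) = 5*u*v + 15*v^2 - 1; d F_1 = (-v) du + (-u - 6*v) dv
  For the y component: f_2(F) = u*(2*u + v); d F_2 = (4*u + v) du + (u) dv
  For the z component: f_3(F) = 6*u^2 - 6*u*v + 3*v; d F_3 = (3*v) du + (3*u - 1) dv
Combining and collecting du, dv coefficients:
  coeff of du: 8*u^3 + 24*u^2*v - 22*u*v^2 - 15*v^3 + 9*v^2 + v
  coeff of dv: 20*u^3 - 22*u^2*v - 6*u^2 - 45*u*v^2 + 15*u*v + u - 90*v^3 + 3*v
F^* omega = (8*u^3 + 24*u^2*v - 22*u*v^2 - 15*v^3 + 9*v^2 + v) du + (20*u^3 - 22*u^2*v - 6*u^2 - 45*u*v^2 + 15*u*v + u - 90*v^3 + 3*v) dv.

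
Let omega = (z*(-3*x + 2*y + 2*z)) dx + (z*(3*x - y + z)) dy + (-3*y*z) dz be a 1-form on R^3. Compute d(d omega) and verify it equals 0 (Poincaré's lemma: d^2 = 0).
d(d omega) = 0

Step 1: d omega = sum_{i<j} (∂f_j/∂x_i - ∂f_i/∂x_j) dx_i ∧ dx_j:
  coeff of dx ∧ dy: z
  coeff of dx ∧ dz: 3*x - 2*y - 4*z
  coeff of dy ∧ dz: -3*x + y - 5*z
Step 2: Apply d again to each 2-form coefficient. The only possible 3-form in R^3 is dx ∧ dy ∧ dz, with coefficient
  ∂(coeff of dy∧dz)/∂x - ∂(coeff of dx∧dz)/∂y + ∂(coeff of dx∧dy)/∂z
  = ∂/∂x (-3*x + y - 5*z) - ∂/∂y (3*x - 2*y - 4*z) + ∂/∂z (z).
Each of these terms simplifies to sums of mixed partials that cancel in pairs. The result is 0 (by equality of mixed partials for smooth functions — Schwarz / Clairaut).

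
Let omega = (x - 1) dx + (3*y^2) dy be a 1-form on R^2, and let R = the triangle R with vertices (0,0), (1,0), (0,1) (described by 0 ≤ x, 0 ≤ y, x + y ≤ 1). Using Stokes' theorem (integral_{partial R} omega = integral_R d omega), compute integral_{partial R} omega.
integral_(partial R) omega = 0

Stokes: integral_partial_R omega = integral_R d omega with d omega = (∂Q/∂x - ∂P/∂y) dx ∧ dy.
  ∂Q/∂x = 0
  ∂P/∂y = 0
  integrand = ∂Q/∂x - ∂P/∂y = 0.
Integrating over R: integral_0^1 integral_0^{1-x} (0) dy dx = 0.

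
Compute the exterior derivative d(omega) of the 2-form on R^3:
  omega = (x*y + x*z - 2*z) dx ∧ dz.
d(omega) = (-x) dx ∧ dy ∧ dz

For a 2-form omega = sum_{i<j} g_{ij} dx_i ∧ dx_j, the exterior derivative is
  d(omega) = sum_{i<j} d(g_{ij}) ∧ dx_i ∧ dx_j = sum_{i<j, k} (∂g_{ij}/∂x_k) dx_k ∧ dx_i ∧ dx_j.
Expand each term, using dx_k ∧ dx_i ∧ dx_j = sgn(permutation) dx_{(a)} ∧ dx_{(b)} ∧ dx_{(c)} with (a < b < c) sorted:
  d(x*y + x*z - 2*z) includes (∂/∂y)(x*y + x*z - 2*z) dy = (x) dy, which multiplied by dx ∧ dz gives (-x) dx ∧ dy ∧ dz
Collecting like 3-forms: d(omega) = (-x) dx ∧ dy ∧ dz.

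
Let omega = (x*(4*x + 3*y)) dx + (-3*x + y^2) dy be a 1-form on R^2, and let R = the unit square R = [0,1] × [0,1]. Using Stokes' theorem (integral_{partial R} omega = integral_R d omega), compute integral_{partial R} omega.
integral_(partial R) omega = -9/2

Stokes: integral_partial_R omega = integral_R d omega with d omega = (∂Q/∂x - ∂P/∂y) dx ∧ dy.
  ∂Q/∂x = -3
  ∂P/∂y = 3*x
  integrand = ∂Q/∂x - ∂P/∂y = -3*x - 3.
Integrating over R: integral_0^1 integral_0^1 (-3*x - 3) dx dy = -9/2.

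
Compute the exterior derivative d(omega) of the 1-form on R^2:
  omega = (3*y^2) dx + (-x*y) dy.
d(omega) = (-7*y) dx ∧ dy

For a 1-form omega = sum_i f_i dx_i, the exterior derivative is
  d(omega) = sum_{i < j} (∂f_j/∂x_i - ∂f_i/∂x_j) dx_i ∧ dx_j.
  coefficient of dx ∧ dy: ∂f_2/∂x - ∂f_1/∂y = ∂(-x*y)/∂x - ∂(3*y^2)/∂y = -7*y
Assembling: d(omega) = (-7*y) dx ∧ dy.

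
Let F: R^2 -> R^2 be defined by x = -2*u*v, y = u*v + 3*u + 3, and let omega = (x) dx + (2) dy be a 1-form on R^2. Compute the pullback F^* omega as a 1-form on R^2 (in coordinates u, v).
F^* omega = (4*u*v^2 + 2*v + 6) du + (2*u*(2*u*v + 1)) dv

Using F^*(f dg) = (f ∘ F) d(g ∘ F), substitute each coordinate x_i by F_i(u, v) in f_i, and replace dx_i by d F_i = (∂F_i/∂u) du + (∂F_i/∂v) dv.
  For the x component: f_1(F) = -2*u*v; d F_1 = (-2*v) du + (-2*u) dv
  For the y component: f_2(F) = 2; d F_2 = (v + 3) du + (u) dv
Combining and collecting du, dv coefficients:
  coeff of du: 4*u*v^2 + 2*v + 6
  coeff of dv: 2*u*(2*u*v + 1)
F^* omega = (4*u*v^2 + 2*v + 6) du + (2*u*(2*u*v + 1)) dv.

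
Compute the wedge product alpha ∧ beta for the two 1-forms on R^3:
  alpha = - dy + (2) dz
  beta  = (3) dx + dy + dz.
alpha ∧ beta = (3) dx ∧ dy + (-3) dy ∧ dz + (-6) dx ∧ dz

Distribute the wedge, using dx_i ∧ dx_j = -dx_j ∧ dx_i and dx_i ∧ dx_i = 0. For each pair (i, j) with i < j, the coefficient of dx_i ∧ dx_j in alpha ∧ beta is (alpha_i * beta_j - alpha_j * beta_i). Collecting: alpha ∧ beta = (3) dx ∧ dy + (-3) dy ∧ dz + (-6) dx ∧ dz.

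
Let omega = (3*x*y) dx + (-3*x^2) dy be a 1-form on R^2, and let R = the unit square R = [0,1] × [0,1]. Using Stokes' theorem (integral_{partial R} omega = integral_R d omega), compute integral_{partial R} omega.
integral_(partial R) omega = -9/2

Stokes: integral_partial_R omega = integral_R d omega with d omega = (∂Q/∂x - ∂P/∂y) dx ∧ dy.
  ∂Q/∂x = -6*x
  ∂P/∂y = 3*x
  integrand = ∂Q/∂x - ∂P/∂y = -9*x.
Integrating over R: integral_0^1 integral_0^1 (-9*x) dx dy = -9/2.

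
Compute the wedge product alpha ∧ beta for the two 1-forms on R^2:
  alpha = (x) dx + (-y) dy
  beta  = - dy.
alpha ∧ beta = (-x) dx ∧ dy

Distribute the wedge, using dx_i ∧ dx_j = -dx_j ∧ dx_i and dx_i ∧ dx_i = 0. For each pair (i, j) with i < j, the coefficient of dx_i ∧ dx_j in alpha ∧ beta is (alpha_i * beta_j - alpha_j * beta_i). Collecting: alpha ∧ beta = (-x) dx ∧ dy.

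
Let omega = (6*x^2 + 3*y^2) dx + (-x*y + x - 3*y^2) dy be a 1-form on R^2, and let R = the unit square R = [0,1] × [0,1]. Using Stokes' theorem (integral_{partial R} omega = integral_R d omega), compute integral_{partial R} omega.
integral_(partial R) omega = -5/2

Stokes: integral_partial_R omega = integral_R d omega with d omega = (∂Q/∂x - ∂P/∂y) dx ∧ dy.
  ∂Q/∂x = 1 - y
  ∂P/∂y = 6*y
  integrand = ∂Q/∂x - ∂P/∂y = 1 - 7*y.
Integrating over R: integral_0^1 integral_0^1 (1 - 7*y) dx dy = -5/2.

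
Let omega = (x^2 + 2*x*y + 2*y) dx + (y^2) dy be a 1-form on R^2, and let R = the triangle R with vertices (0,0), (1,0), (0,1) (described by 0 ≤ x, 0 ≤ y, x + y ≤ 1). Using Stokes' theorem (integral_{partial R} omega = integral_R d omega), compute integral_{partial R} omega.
integral_(partial R) omega = -4/3

Stokes: integral_partial_R omega = integral_R d omega with d omega = (∂Q/∂x - ∂P/∂y) dx ∧ dy.
  ∂Q/∂x = 0
  ∂P/∂y = 2*x + 2
  integrand = ∂Q/∂x - ∂P/∂y = -2*x - 2.
Integrating over R: integral_0^1 integral_0^{1-x} (-2*x - 2) dy dx = -4/3.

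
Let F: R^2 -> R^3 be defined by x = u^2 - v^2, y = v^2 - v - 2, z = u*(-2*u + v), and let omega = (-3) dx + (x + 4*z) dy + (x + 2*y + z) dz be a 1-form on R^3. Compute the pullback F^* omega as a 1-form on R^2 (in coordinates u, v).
F^* omega = (4*u^3 - 5*u^2*v - 3*u*v^2 + 8*u*v + 10*u + v^3 - 2*v^2 - 4*v) du + (-u^3 - 13*u^2*v + 7*u^2 + 9*u*v^2 - 6*u*v - 4*u - 2*v^3 + v^2 + 6*v) dv

Using F^*(f dg) = (f ∘ F) d(g ∘ F), substitute each coordinate x_i by F_i(u, v) in f_i, and replace dx_i by d F_i = (∂F_i/∂u) du + (∂F_i/∂v) dv.
  For the x component: f_1(F) = -3; d F_1 = (2*u) du + (-2*v) dv
  For the y component: f_2(F) = -7*u^2 + 4*u*v - v^2; d F_2 = (0) du + (2*v - 1) dv
  For the z component: f_3(F) = -u^2 + u*v + v^2 - 2*v - 4; d F_3 = (-4*u + v) du + (u) dv
Combining and collecting du, dv coefficients:
  coeff of du: 4*u^3 - 5*u^2*v - 3*u*v^2 + 8*u*v + 10*u + v^3 - 2*v^2 - 4*v
  coeff of dv: -u^3 - 13*u^2*v + 7*u^2 + 9*u*v^2 - 6*u*v - 4*u - 2*v^3 + v^2 + 6*v
F^* omega = (4*u^3 - 5*u^2*v - 3*u*v^2 + 8*u*v + 10*u + v^3 - 2*v^2 - 4*v) du + (-u^3 - 13*u^2*v + 7*u^2 + 9*u*v^2 - 6*u*v - 4*u - 2*v^3 + v^2 + 6*v) dv.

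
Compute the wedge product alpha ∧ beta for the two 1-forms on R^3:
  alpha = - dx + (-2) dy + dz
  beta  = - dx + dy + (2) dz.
alpha ∧ beta = (-3) dx ∧ dy + (-1) dx ∧ dz + (-5) dy ∧ dz

Distribute the wedge, using dx_i ∧ dx_j = -dx_j ∧ dx_i and dx_i ∧ dx_i = 0. For each pair (i, j) with i < j, the coefficient of dx_i ∧ dx_j in alpha ∧ beta is (alpha_i * beta_j - alpha_j * beta_i). Collecting: alpha ∧ beta = (-3) dx ∧ dy + (-1) dx ∧ dz + (-5) dy ∧ dz.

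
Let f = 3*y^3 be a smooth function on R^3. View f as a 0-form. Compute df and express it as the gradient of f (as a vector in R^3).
df = (0) dx + (9*y^2) dy + (0) dz; grad f = (0, 9*y^2, 0)

For a 0-form f, d f = (∂f/∂x) dx + (∂f/∂y) dy + (∂f/∂z) dz. The components of the vector representation are exactly the entries of grad f in Cartesian coordinates:
  ∂f/∂x = 0
  ∂f/∂y = 9*y^2
  ∂f/∂z = 0.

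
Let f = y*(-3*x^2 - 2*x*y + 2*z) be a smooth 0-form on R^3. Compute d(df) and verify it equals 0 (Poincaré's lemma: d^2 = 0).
d(df) = 0

Step 1: df = sum_i (∂f/∂x_i) dx_i = (2*y*(-3*x - y)) dx + (-3*x^2 - 4*x*y + 2*z) dy + (2*y) dz.
Step 2: Apply d again. Using the 1-form formula, the coefficient of dx ∧ dy in d(df) is ∂^2 f/∂x ∂y - ∂^2 f/∂y ∂x = (-6*x - 4*y) - (-6*x - 4*y) = 0 (equality of mixed partials for smooth f).
Similarly for dx ∧ dz and dy ∧ dz — all coefficients vanish. So d(df) = 0.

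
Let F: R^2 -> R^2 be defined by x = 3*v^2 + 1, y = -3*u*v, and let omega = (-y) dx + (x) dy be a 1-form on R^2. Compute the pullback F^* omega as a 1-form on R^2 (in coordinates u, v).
F^* omega = (-9*v^3 - 3*v) du + (3*u*(3*v^2 - 1)) dv

Using F^*(f dg) = (f ∘ F) d(g ∘ F), substitute each coordinate x_i by F_i(u, v) in f_i, and replace dx_i by d F_i = (∂F_i/∂u) du + (∂F_i/∂v) dv.
  For the x component: f_1(F) = 3*u*v; d F_1 = (0) du + (6*v) dv
  For the y component: f_2(F) = 3*v^2 + 1; d F_2 = (-3*v) du + (-3*u) dv
Combining and collecting du, dv coefficients:
  coeff of du: -9*v^3 - 3*v
  coeff of dv: 3*u*(3*v^2 - 1)
F^* omega = (-9*v^3 - 3*v) du + (3*u*(3*v^2 - 1)) dv.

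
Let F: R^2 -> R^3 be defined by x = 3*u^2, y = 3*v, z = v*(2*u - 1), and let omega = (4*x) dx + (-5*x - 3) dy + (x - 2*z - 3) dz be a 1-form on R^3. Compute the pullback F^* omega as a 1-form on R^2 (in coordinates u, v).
F^* omega = (72*u^3 + 6*u^2*v - 8*u*v^2 + 4*v^2 - 6*v) du + (6*u^3 - 8*u^2*v - 48*u^2 + 8*u*v - 6*u - 2*v - 6) dv

Using F^*(f dg) = (f ∘ F) d(g ∘ F), substitute each coordinate x_i by F_i(u, v) in f_i, and replace dx_i by d F_i = (∂F_i/∂u) du + (∂F_i/∂v) dv.
  For the x component: f_1(F) = 12*u^2; d F_1 = (6*u) du + (0) dv
  For the y component: f_2(F) = -15*u^2 - 3; d F_2 = (0) du + (3) dv
  For the z component: f_3(F) = 3*u^2 - 4*u*v + 2*v - 3; d F_3 = (2*v) du + (2*u - 1) dv
Combining and collecting du, dv coefficients:
  coeff of du: 72*u^3 + 6*u^2*v - 8*u*v^2 + 4*v^2 - 6*v
  coeff of dv: 6*u^3 - 8*u^2*v - 48*u^2 + 8*u*v - 6*u - 2*v - 6
F^* omega = (72*u^3 + 6*u^2*v - 8*u*v^2 + 4*v^2 - 6*v) du + (6*u^3 - 8*u^2*v - 48*u^2 + 8*u*v - 6*u - 2*v - 6) dv.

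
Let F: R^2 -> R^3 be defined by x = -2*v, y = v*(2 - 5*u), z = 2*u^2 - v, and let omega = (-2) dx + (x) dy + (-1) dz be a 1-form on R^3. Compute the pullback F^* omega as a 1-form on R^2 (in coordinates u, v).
F^* omega = (-4*u + 10*v^2) du + (10*u*v - 4*v + 5) dv

Using F^*(f dg) = (f ∘ F) d(g ∘ F), substitute each coordinate x_i by F_i(u, v) in f_i, and replace dx_i by d F_i = (∂F_i/∂u) du + (∂F_i/∂v) dv.
  For the x component: f_1(F) = -2; d F_1 = (0) du + (-2) dv
  For the y component: f_2(F) = -2*v; d F_2 = (-5*v) du + (2 - 5*u) dv
  For the z component: f_3(F) = -1; d F_3 = (4*u) du + (-1) dv
Combining and collecting du, dv coefficients:
  coeff of du: -4*u + 10*v^2
  coeff of dv: 10*u*v - 4*v + 5
F^* omega = (-4*u + 10*v^2) du + (10*u*v - 4*v + 5) dv.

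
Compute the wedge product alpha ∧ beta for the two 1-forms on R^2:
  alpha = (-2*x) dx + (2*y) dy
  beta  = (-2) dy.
alpha ∧ beta = (4*x) dx ∧ dy

Distribute the wedge, using dx_i ∧ dx_j = -dx_j ∧ dx_i and dx_i ∧ dx_i = 0. For each pair (i, j) with i < j, the coefficient of dx_i ∧ dx_j in alpha ∧ beta is (alpha_i * beta_j - alpha_j * beta_i). Collecting: alpha ∧ beta = (4*x) dx ∧ dy.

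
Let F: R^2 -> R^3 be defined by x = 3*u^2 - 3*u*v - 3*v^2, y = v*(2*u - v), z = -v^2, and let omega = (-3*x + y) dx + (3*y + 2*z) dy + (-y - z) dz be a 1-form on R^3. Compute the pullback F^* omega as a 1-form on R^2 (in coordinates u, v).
F^* omega = (-54*u^3 + 93*u^2*v + 27*u*v^2 - 34*v^3) du + (27*u^3 + 33*u^2*v - 108*u*v^2 - 42*v^3) dv

Using F^*(f dg) = (f ∘ F) d(g ∘ F), substitute each coordinate x_i by F_i(u, v) in f_i, and replace dx_i by d F_i = (∂F_i/∂u) du + (∂F_i/∂v) dv.
  For the x component: f_1(F) = -9*u^2 + 11*u*v + 8*v^2; d F_1 = (6*u - 3*v) du + (-3*u - 6*v) dv
  For the y component: f_2(F) = v*(6*u - 5*v); d F_2 = (2*v) du + (2*u - 2*v) dv
  For the z component: f_3(F) = 2*v*(-u + v); d F_3 = (0) du + (-2*v) dv
Combining and collecting du, dv coefficients:
  coeff of du: -54*u^3 + 93*u^2*v + 27*u*v^2 - 34*v^3
  coeff of dv: 27*u^3 + 33*u^2*v - 108*u*v^2 - 42*v^3
F^* omega = (-54*u^3 + 93*u^2*v + 27*u*v^2 - 34*v^3) du + (27*u^3 + 33*u^2*v - 108*u*v^2 - 42*v^3) dv.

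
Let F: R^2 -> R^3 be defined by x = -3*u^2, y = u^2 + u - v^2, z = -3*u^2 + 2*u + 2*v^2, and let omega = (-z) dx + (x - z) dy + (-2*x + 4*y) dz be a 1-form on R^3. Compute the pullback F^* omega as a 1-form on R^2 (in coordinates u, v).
F^* omega = (-78*u^3 + 4*u^2 + 32*u*v^2 + 6*u - 10*v^2) du + (4*v*(10*u^2 + 5*u - 3*v^2)) dv

Using F^*(f dg) = (f ∘ F) d(g ∘ F), substitute each coordinate x_i by F_i(u, v) in f_i, and replace dx_i by d F_i = (∂F_i/∂u) du + (∂F_i/∂v) dv.
  For the x component: f_1(F) = 3*u^2 - 2*u - 2*v^2; d F_1 = (-6*u) du + (0) dv
  For the y component: f_2(F) = -2*u - 2*v^2; d F_2 = (2*u + 1) du + (-2*v) dv
  For the z component: f_3(F) = 10*u^2 + 4*u - 4*v^2; d F_3 = (2 - 6*u) du + (4*v) dv
Combining and collecting du, dv coefficients:
  coeff of du: -78*u^3 + 4*u^2 + 32*u*v^2 + 6*u - 10*v^2
  coeff of dv: 4*v*(10*u^2 + 5*u - 3*v^2)
F^* omega = (-78*u^3 + 4*u^2 + 32*u*v^2 + 6*u - 10*v^2) du + (4*v*(10*u^2 + 5*u - 3*v^2)) dv.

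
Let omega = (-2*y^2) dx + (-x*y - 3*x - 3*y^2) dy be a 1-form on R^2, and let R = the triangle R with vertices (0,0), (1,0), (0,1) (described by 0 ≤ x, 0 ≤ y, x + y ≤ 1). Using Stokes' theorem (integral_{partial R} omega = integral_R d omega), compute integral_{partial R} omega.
integral_(partial R) omega = -1

Stokes: integral_partial_R omega = integral_R d omega with d omega = (∂Q/∂x - ∂P/∂y) dx ∧ dy.
  ∂Q/∂x = -y - 3
  ∂P/∂y = -4*y
  integrand = ∂Q/∂x - ∂P/∂y = 3*y - 3.
Integrating over R: integral_0^1 integral_0^{1-x} (3*y - 3) dy dx = -1.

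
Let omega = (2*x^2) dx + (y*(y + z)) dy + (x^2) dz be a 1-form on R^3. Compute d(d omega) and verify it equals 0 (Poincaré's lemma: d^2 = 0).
d(d omega) = 0

Step 1: d omega = sum_{i<j} (∂f_j/∂x_i - ∂f_i/∂x_j) dx_i ∧ dx_j:
  coeff of dx ∧ dy: 0
  coeff of dx ∧ dz: 2*x
  coeff of dy ∧ dz: -y
Step 2: Apply d again to each 2-form coefficient. The only possible 3-form in R^3 is dx ∧ dy ∧ dz, with coefficient
  ∂(coeff of dy∧dz)/∂x - ∂(coeff of dx∧dz)/∂y + ∂(coeff of dx∧dy)/∂z
  = ∂/∂x (-y) - ∂/∂y (2*x) + ∂/∂z (0).
Each of these terms simplifies to sums of mixed partials that cancel in pairs. The result is 0 (by equality of mixed partials for smooth functions — Schwarz / Clairaut).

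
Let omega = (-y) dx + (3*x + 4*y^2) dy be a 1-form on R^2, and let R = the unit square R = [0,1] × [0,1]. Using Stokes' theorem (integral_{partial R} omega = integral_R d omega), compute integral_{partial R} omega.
integral_(partial R) omega = 4

Stokes: integral_partial_R omega = integral_R d omega with d omega = (∂Q/∂x - ∂P/∂y) dx ∧ dy.
  ∂Q/∂x = 3
  ∂P/∂y = -1
  integrand = ∂Q/∂x - ∂P/∂y = 4.
Integrating over R: integral_0^1 integral_0^1 (4) dx dy = 4.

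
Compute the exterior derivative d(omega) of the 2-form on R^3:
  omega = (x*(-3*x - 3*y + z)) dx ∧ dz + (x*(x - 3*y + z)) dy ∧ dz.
d(omega) = (5*x - 3*y + z) dx ∧ dy ∧ dz

For a 2-form omega = sum_{i<j} g_{ij} dx_i ∧ dx_j, the exterior derivative is
  d(omega) = sum_{i<j} d(g_{ij}) ∧ dx_i ∧ dx_j = sum_{i<j, k} (∂g_{ij}/∂x_k) dx_k ∧ dx_i ∧ dx_j.
Expand each term, using dx_k ∧ dx_i ∧ dx_j = sgn(permutation) dx_{(a)} ∧ dx_{(b)} ∧ dx_{(c)} with (a < b < c) sorted:
  d(x*(-3*x - 3*y + z)) includes (∂/∂y)(x*(-3*x - 3*y + z)) dy = (-3*x) dy, which multiplied by dx ∧ dz gives (3*x) dx ∧ dy ∧ dz
  d(x*(x - 3*y + z)) includes (∂/∂x)(x*(x - 3*y + z)) dx = (2*x - 3*y + z) dx, which multiplied by dy ∧ dz gives (2*x - 3*y + z) dx ∧ dy ∧ dz
Collecting like 3-forms: d(omega) = (5*x - 3*y + z) dx ∧ dy ∧ dz.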